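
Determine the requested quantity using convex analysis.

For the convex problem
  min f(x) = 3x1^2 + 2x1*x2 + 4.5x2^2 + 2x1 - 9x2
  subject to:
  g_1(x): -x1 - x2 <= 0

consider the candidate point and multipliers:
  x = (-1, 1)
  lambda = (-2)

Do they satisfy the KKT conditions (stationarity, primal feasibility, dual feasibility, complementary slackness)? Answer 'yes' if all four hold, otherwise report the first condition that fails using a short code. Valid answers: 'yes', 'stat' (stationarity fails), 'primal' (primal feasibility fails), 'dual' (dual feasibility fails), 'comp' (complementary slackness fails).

Gradient of f: grad f(x) = Q x + c = (-2, -2)
Constraint values g_i(x) = a_i^T x - b_i:
  g_1((-1, 1)) = 0
Stationarity residual: grad f(x) + sum_i lambda_i a_i = (0, 0)
  -> stationarity OK
Primal feasibility (all g_i <= 0): OK
Dual feasibility (all lambda_i >= 0): FAILS
Complementary slackness (lambda_i * g_i(x) = 0 for all i): OK

Verdict: the first failing condition is dual_feasibility -> dual.

dual


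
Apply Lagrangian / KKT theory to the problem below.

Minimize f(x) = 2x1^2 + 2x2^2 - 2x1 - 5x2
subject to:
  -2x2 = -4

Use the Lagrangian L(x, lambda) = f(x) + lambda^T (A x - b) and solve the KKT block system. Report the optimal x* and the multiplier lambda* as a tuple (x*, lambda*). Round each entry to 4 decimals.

Form the Lagrangian:
  L(x, lambda) = (1/2) x^T Q x + c^T x + lambda^T (A x - b)
Stationarity (grad_x L = 0): Q x + c + A^T lambda = 0.
Primal feasibility: A x = b.

This gives the KKT block system:
  [ Q   A^T ] [ x     ]   [-c ]
  [ A    0  ] [ lambda ] = [ b ]

Solving the linear system:
  x*      = (0.5, 2)
  lambda* = (1.5)
  f(x*)   = -2.5

x* = (0.5, 2), lambda* = (1.5)


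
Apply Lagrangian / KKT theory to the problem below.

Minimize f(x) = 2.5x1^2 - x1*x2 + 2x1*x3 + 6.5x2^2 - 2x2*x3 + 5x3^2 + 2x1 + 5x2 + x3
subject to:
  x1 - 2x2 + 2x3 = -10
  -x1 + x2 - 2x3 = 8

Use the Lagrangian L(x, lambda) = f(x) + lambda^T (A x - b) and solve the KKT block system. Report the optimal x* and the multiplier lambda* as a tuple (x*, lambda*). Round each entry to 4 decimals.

Form the Lagrangian:
  L(x, lambda) = (1/2) x^T Q x + c^T x + lambda^T (A x - b)
Stationarity (grad_x L = 0): Q x + c + A^T lambda = 0.
Primal feasibility: A x = b.

This gives the KKT block system:
  [ Q   A^T ] [ x     ]   [-c ]
  [ A    0  ] [ lambda ] = [ b ]

Solving the linear system:
  x*      = (-1.9091, 2, -2.0455)
  lambda* = (23.3636, 9.7273)
  f(x*)   = 79.9773

x* = (-1.9091, 2, -2.0455), lambda* = (23.3636, 9.7273)


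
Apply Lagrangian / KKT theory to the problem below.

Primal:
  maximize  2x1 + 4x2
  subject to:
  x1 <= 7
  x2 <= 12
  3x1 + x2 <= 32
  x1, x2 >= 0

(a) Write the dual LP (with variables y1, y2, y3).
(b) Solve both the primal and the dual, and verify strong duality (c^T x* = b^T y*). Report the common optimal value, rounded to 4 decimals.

The standard primal-dual pair for 'max c^T x s.t. A x <= b, x >= 0' is:
  Dual:  min b^T y  s.t.  A^T y >= c,  y >= 0.

So the dual LP is:
  minimize  7y1 + 12y2 + 32y3
  subject to:
    y1 + 3y3 >= 2
    y2 + y3 >= 4
    y1, y2, y3 >= 0

Solving the primal: x* = (6.6667, 12).
  primal value c^T x* = 61.3333.
Solving the dual: y* = (0, 3.3333, 0.6667).
  dual value b^T y* = 61.3333.
Strong duality: c^T x* = b^T y*. Confirmed.

61.3333


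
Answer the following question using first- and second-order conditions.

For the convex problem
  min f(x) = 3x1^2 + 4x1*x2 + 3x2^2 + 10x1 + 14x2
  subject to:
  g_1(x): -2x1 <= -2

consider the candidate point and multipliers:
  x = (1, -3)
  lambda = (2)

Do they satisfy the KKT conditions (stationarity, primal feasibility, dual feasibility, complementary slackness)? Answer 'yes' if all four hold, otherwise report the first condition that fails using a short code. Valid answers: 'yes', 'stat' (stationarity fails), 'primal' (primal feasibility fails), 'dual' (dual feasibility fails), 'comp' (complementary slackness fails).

Gradient of f: grad f(x) = Q x + c = (4, 0)
Constraint values g_i(x) = a_i^T x - b_i:
  g_1((1, -3)) = 0
Stationarity residual: grad f(x) + sum_i lambda_i a_i = (0, 0)
  -> stationarity OK
Primal feasibility (all g_i <= 0): OK
Dual feasibility (all lambda_i >= 0): OK
Complementary slackness (lambda_i * g_i(x) = 0 for all i): OK

Verdict: yes, KKT holds.

yes


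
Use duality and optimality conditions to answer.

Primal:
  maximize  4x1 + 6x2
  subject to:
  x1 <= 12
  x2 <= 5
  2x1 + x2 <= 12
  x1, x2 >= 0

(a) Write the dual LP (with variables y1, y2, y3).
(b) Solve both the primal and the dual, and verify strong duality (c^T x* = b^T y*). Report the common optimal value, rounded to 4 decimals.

The standard primal-dual pair for 'max c^T x s.t. A x <= b, x >= 0' is:
  Dual:  min b^T y  s.t.  A^T y >= c,  y >= 0.

So the dual LP is:
  minimize  12y1 + 5y2 + 12y3
  subject to:
    y1 + 2y3 >= 4
    y2 + y3 >= 6
    y1, y2, y3 >= 0

Solving the primal: x* = (3.5, 5).
  primal value c^T x* = 44.
Solving the dual: y* = (0, 4, 2).
  dual value b^T y* = 44.
Strong duality: c^T x* = b^T y*. Confirmed.

44


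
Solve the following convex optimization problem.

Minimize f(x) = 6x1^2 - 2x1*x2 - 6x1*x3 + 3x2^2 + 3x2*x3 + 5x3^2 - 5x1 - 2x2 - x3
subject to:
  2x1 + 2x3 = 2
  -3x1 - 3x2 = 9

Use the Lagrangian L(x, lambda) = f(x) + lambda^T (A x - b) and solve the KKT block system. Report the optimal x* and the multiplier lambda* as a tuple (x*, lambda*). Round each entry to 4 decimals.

Form the Lagrangian:
  L(x, lambda) = (1/2) x^T Q x + c^T x + lambda^T (A x - b)
Stationarity (grad_x L = 0): Q x + c + A^T lambda = 0.
Primal feasibility: A x = b.

This gives the KKT block system:
  [ Q   A^T ] [ x     ]   [-c ]
  [ A    0  ] [ lambda ] = [ b ]

Solving the linear system:
  x*      = (-0.24, -2.76, 1.24)
  lambda* = (-2.28, -4.7867)
  f(x*)   = 26.56

x* = (-0.24, -2.76, 1.24), lambda* = (-2.28, -4.7867)


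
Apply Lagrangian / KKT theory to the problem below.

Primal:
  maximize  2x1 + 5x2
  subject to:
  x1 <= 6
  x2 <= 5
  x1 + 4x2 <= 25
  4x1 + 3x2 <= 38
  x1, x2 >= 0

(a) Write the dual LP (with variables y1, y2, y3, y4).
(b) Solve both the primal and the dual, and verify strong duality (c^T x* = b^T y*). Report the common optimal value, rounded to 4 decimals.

The standard primal-dual pair for 'max c^T x s.t. A x <= b, x >= 0' is:
  Dual:  min b^T y  s.t.  A^T y >= c,  y >= 0.

So the dual LP is:
  minimize  6y1 + 5y2 + 25y3 + 38y4
  subject to:
    y1 + y3 + 4y4 >= 2
    y2 + 4y3 + 3y4 >= 5
    y1, y2, y3, y4 >= 0

Solving the primal: x* = (5.9231, 4.7692).
  primal value c^T x* = 35.6923.
Solving the dual: y* = (0, 0, 1.0769, 0.2308).
  dual value b^T y* = 35.6923.
Strong duality: c^T x* = b^T y*. Confirmed.

35.6923


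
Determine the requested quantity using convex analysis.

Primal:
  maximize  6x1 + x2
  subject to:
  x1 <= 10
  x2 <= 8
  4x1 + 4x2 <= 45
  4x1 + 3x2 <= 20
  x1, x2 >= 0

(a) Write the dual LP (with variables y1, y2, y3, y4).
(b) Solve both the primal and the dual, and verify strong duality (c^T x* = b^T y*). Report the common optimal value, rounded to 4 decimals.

The standard primal-dual pair for 'max c^T x s.t. A x <= b, x >= 0' is:
  Dual:  min b^T y  s.t.  A^T y >= c,  y >= 0.

So the dual LP is:
  minimize  10y1 + 8y2 + 45y3 + 20y4
  subject to:
    y1 + 4y3 + 4y4 >= 6
    y2 + 4y3 + 3y4 >= 1
    y1, y2, y3, y4 >= 0

Solving the primal: x* = (5, 0).
  primal value c^T x* = 30.
Solving the dual: y* = (0, 0, 0, 1.5).
  dual value b^T y* = 30.
Strong duality: c^T x* = b^T y*. Confirmed.

30


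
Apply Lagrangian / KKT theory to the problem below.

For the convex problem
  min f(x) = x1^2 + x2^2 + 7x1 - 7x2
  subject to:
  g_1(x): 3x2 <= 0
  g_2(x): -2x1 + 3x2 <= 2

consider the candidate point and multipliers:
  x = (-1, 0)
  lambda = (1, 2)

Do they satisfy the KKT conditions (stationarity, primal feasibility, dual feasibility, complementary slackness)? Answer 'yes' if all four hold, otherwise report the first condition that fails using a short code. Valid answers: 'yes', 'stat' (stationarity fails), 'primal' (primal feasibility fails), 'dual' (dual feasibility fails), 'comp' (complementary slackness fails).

Gradient of f: grad f(x) = Q x + c = (5, -7)
Constraint values g_i(x) = a_i^T x - b_i:
  g_1((-1, 0)) = 0
  g_2((-1, 0)) = 0
Stationarity residual: grad f(x) + sum_i lambda_i a_i = (1, 2)
  -> stationarity FAILS
Primal feasibility (all g_i <= 0): OK
Dual feasibility (all lambda_i >= 0): OK
Complementary slackness (lambda_i * g_i(x) = 0 for all i): OK

Verdict: the first failing condition is stationarity -> stat.

stat


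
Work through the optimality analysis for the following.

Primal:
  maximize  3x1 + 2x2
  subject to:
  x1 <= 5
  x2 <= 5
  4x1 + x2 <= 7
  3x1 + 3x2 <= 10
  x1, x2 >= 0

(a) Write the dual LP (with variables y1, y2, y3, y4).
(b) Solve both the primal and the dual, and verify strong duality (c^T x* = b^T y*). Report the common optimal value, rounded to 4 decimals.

The standard primal-dual pair for 'max c^T x s.t. A x <= b, x >= 0' is:
  Dual:  min b^T y  s.t.  A^T y >= c,  y >= 0.

So the dual LP is:
  minimize  5y1 + 5y2 + 7y3 + 10y4
  subject to:
    y1 + 4y3 + 3y4 >= 3
    y2 + y3 + 3y4 >= 2
    y1, y2, y3, y4 >= 0

Solving the primal: x* = (1.2222, 2.1111).
  primal value c^T x* = 7.8889.
Solving the dual: y* = (0, 0, 0.3333, 0.5556).
  dual value b^T y* = 7.8889.
Strong duality: c^T x* = b^T y*. Confirmed.

7.8889


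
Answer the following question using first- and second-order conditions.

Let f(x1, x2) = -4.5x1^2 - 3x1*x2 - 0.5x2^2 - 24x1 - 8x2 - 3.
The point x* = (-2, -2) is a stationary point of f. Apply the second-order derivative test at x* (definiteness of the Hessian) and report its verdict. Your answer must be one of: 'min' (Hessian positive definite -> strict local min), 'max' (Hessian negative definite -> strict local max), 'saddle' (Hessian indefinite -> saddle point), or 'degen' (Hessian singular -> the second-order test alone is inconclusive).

Compute the Hessian H = grad^2 f:
  H = [[-9, -3], [-3, -1]]
Verify stationarity: grad f(x*) = H x* + g = (0, 0).
Eigenvalues of H: -10, 0.
H has a zero eigenvalue (singular; negative semidefinite but not definite), so H is neither positive definite, negative definite, nor indefinite. The second-order test alone is inconclusive -> degen.
(Indeed, f is constant along the null direction of H through x*, so x* is not a strict local extremum.)

degen


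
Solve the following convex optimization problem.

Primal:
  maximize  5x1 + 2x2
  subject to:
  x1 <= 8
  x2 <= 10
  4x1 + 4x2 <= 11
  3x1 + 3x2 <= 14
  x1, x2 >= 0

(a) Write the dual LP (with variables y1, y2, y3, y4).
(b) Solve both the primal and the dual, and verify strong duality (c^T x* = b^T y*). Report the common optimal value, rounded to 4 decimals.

The standard primal-dual pair for 'max c^T x s.t. A x <= b, x >= 0' is:
  Dual:  min b^T y  s.t.  A^T y >= c,  y >= 0.

So the dual LP is:
  minimize  8y1 + 10y2 + 11y3 + 14y4
  subject to:
    y1 + 4y3 + 3y4 >= 5
    y2 + 4y3 + 3y4 >= 2
    y1, y2, y3, y4 >= 0

Solving the primal: x* = (2.75, 0).
  primal value c^T x* = 13.75.
Solving the dual: y* = (0, 0, 1.25, 0).
  dual value b^T y* = 13.75.
Strong duality: c^T x* = b^T y*. Confirmed.

13.75


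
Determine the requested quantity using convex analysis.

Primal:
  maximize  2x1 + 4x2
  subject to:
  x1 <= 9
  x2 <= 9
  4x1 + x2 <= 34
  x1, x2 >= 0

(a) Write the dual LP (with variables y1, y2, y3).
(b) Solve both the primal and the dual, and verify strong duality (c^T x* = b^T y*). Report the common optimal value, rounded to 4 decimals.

The standard primal-dual pair for 'max c^T x s.t. A x <= b, x >= 0' is:
  Dual:  min b^T y  s.t.  A^T y >= c,  y >= 0.

So the dual LP is:
  minimize  9y1 + 9y2 + 34y3
  subject to:
    y1 + 4y3 >= 2
    y2 + y3 >= 4
    y1, y2, y3 >= 0

Solving the primal: x* = (6.25, 9).
  primal value c^T x* = 48.5.
Solving the dual: y* = (0, 3.5, 0.5).
  dual value b^T y* = 48.5.
Strong duality: c^T x* = b^T y*. Confirmed.

48.5


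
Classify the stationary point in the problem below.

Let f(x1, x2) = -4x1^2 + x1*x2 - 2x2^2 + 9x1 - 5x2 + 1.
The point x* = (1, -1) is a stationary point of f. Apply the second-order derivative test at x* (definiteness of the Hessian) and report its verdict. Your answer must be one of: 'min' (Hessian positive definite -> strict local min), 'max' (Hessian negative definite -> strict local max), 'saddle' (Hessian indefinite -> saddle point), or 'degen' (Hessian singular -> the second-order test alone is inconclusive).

Compute the Hessian H = grad^2 f:
  H = [[-8, 1], [1, -4]]
Verify stationarity: grad f(x*) = H x* + g = (0, 0).
Eigenvalues of H: -8.2361, -3.7639.
Both eigenvalues < 0, so H is negative definite -> x* is a strict local max.

max


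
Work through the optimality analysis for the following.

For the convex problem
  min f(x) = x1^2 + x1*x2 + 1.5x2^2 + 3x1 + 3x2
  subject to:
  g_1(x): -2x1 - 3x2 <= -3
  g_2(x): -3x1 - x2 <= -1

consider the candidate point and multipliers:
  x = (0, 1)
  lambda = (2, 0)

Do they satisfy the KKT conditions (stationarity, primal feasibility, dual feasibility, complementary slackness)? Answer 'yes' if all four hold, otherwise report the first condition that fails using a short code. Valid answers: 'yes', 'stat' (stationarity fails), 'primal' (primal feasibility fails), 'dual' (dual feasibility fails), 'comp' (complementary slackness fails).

Gradient of f: grad f(x) = Q x + c = (4, 6)
Constraint values g_i(x) = a_i^T x - b_i:
  g_1((0, 1)) = 0
  g_2((0, 1)) = 0
Stationarity residual: grad f(x) + sum_i lambda_i a_i = (0, 0)
  -> stationarity OK
Primal feasibility (all g_i <= 0): OK
Dual feasibility (all lambda_i >= 0): OK
Complementary slackness (lambda_i * g_i(x) = 0 for all i): OK

Verdict: yes, KKT holds.

yes


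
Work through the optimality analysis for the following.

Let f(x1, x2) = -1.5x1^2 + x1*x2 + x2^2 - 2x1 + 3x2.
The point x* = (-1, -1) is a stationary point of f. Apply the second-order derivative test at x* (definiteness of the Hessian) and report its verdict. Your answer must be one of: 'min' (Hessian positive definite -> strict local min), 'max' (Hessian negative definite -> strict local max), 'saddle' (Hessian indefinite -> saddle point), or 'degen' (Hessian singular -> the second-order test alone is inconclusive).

Compute the Hessian H = grad^2 f:
  H = [[-3, 1], [1, 2]]
Verify stationarity: grad f(x*) = H x* + g = (0, 0).
Eigenvalues of H: -3.1926, 2.1926.
Eigenvalues have mixed signs, so H is indefinite -> x* is a saddle point.

saddle


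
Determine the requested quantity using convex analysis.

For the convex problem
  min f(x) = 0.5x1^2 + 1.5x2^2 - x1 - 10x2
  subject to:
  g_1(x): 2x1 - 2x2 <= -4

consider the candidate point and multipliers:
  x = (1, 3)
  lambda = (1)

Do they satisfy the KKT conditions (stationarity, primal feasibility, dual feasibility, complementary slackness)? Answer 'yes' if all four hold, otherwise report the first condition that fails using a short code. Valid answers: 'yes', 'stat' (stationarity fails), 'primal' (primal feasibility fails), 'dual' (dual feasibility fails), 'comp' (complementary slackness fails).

Gradient of f: grad f(x) = Q x + c = (0, -1)
Constraint values g_i(x) = a_i^T x - b_i:
  g_1((1, 3)) = 0
Stationarity residual: grad f(x) + sum_i lambda_i a_i = (2, -3)
  -> stationarity FAILS
Primal feasibility (all g_i <= 0): OK
Dual feasibility (all lambda_i >= 0): OK
Complementary slackness (lambda_i * g_i(x) = 0 for all i): OK

Verdict: the first failing condition is stationarity -> stat.

stat


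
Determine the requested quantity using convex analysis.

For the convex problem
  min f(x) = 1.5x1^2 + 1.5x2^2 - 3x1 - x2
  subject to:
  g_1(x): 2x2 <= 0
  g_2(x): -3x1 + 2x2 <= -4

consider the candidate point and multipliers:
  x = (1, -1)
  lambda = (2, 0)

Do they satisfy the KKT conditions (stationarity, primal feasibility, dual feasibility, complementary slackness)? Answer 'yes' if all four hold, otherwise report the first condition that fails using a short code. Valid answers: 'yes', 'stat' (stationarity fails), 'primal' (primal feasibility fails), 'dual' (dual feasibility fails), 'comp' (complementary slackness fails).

Gradient of f: grad f(x) = Q x + c = (0, -4)
Constraint values g_i(x) = a_i^T x - b_i:
  g_1((1, -1)) = -2
  g_2((1, -1)) = -1
Stationarity residual: grad f(x) + sum_i lambda_i a_i = (0, 0)
  -> stationarity OK
Primal feasibility (all g_i <= 0): OK
Dual feasibility (all lambda_i >= 0): OK
Complementary slackness (lambda_i * g_i(x) = 0 for all i): FAILS

Verdict: the first failing condition is complementary_slackness -> comp.

comp


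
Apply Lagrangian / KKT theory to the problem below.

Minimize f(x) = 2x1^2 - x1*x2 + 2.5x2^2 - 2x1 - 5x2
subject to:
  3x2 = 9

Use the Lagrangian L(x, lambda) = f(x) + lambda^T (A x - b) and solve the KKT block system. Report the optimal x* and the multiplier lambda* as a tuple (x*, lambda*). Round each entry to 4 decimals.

Form the Lagrangian:
  L(x, lambda) = (1/2) x^T Q x + c^T x + lambda^T (A x - b)
Stationarity (grad_x L = 0): Q x + c + A^T lambda = 0.
Primal feasibility: A x = b.

This gives the KKT block system:
  [ Q   A^T ] [ x     ]   [-c ]
  [ A    0  ] [ lambda ] = [ b ]

Solving the linear system:
  x*      = (1.25, 3)
  lambda* = (-2.9167)
  f(x*)   = 4.375

x* = (1.25, 3), lambda* = (-2.9167)


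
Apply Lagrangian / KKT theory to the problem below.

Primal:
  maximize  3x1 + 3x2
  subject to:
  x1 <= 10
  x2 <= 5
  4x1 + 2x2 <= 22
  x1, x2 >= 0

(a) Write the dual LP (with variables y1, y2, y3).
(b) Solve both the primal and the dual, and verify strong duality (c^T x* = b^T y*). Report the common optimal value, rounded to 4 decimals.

The standard primal-dual pair for 'max c^T x s.t. A x <= b, x >= 0' is:
  Dual:  min b^T y  s.t.  A^T y >= c,  y >= 0.

So the dual LP is:
  minimize  10y1 + 5y2 + 22y3
  subject to:
    y1 + 4y3 >= 3
    y2 + 2y3 >= 3
    y1, y2, y3 >= 0

Solving the primal: x* = (3, 5).
  primal value c^T x* = 24.
Solving the dual: y* = (0, 1.5, 0.75).
  dual value b^T y* = 24.
Strong duality: c^T x* = b^T y*. Confirmed.

24


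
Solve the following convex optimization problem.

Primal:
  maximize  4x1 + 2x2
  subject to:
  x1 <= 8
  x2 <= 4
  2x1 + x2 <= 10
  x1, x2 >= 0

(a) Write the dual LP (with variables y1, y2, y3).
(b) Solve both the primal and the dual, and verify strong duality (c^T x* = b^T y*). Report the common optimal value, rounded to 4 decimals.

The standard primal-dual pair for 'max c^T x s.t. A x <= b, x >= 0' is:
  Dual:  min b^T y  s.t.  A^T y >= c,  y >= 0.

So the dual LP is:
  minimize  8y1 + 4y2 + 10y3
  subject to:
    y1 + 2y3 >= 4
    y2 + y3 >= 2
    y1, y2, y3 >= 0

Solving the primal: x* = (5, 0).
  primal value c^T x* = 20.
Solving the dual: y* = (0, 0, 2).
  dual value b^T y* = 20.
Strong duality: c^T x* = b^T y*. Confirmed.

20


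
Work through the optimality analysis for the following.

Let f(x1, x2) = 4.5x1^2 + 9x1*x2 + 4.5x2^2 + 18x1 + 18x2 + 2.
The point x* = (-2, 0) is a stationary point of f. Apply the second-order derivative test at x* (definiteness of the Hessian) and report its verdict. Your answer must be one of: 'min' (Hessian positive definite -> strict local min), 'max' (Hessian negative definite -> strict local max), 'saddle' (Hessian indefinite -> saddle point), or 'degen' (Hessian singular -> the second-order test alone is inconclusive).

Compute the Hessian H = grad^2 f:
  H = [[9, 9], [9, 9]]
Verify stationarity: grad f(x*) = H x* + g = (0, 0).
Eigenvalues of H: 0, 18.
H has a zero eigenvalue (singular; positive semidefinite but not definite), so H is neither positive definite, negative definite, nor indefinite. The second-order test alone is inconclusive -> degen.
(Indeed, f is constant along the null direction of H through x*, so x* is not a strict local extremum.)

degen


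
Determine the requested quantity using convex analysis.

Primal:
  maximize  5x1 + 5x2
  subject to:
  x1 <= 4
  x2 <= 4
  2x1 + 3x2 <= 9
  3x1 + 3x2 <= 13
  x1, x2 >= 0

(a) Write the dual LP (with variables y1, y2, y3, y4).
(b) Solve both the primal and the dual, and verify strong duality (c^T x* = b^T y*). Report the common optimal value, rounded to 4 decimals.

The standard primal-dual pair for 'max c^T x s.t. A x <= b, x >= 0' is:
  Dual:  min b^T y  s.t.  A^T y >= c,  y >= 0.

So the dual LP is:
  minimize  4y1 + 4y2 + 9y3 + 13y4
  subject to:
    y1 + 2y3 + 3y4 >= 5
    y2 + 3y3 + 3y4 >= 5
    y1, y2, y3, y4 >= 0

Solving the primal: x* = (4, 0.3333).
  primal value c^T x* = 21.6667.
Solving the dual: y* = (0, 0, 0, 1.6667).
  dual value b^T y* = 21.6667.
Strong duality: c^T x* = b^T y*. Confirmed.

21.6667


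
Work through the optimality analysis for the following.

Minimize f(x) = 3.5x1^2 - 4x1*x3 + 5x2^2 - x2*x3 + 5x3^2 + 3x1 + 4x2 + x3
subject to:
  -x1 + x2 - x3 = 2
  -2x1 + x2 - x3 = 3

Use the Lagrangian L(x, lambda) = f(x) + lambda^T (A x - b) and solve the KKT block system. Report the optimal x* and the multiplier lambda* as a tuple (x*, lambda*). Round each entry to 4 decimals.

Form the Lagrangian:
  L(x, lambda) = (1/2) x^T Q x + c^T x + lambda^T (A x - b)
Stationarity (grad_x L = 0): Q x + c + A^T lambda = 0.
Primal feasibility: A x = b.

This gives the KKT block system:
  [ Q   A^T ] [ x     ]   [-c ]
  [ A    0  ] [ lambda ] = [ b ]

Solving the linear system:
  x*      = (-1, 0, -1)
  lambda* = (-10, 5)
  f(x*)   = 0.5

x* = (-1, 0, -1), lambda* = (-10, 5)


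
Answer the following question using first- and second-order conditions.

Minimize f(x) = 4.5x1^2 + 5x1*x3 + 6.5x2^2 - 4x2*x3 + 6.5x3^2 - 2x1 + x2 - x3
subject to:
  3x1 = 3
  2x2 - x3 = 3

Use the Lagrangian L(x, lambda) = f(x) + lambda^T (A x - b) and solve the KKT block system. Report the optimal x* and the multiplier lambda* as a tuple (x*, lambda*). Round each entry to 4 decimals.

Form the Lagrangian:
  L(x, lambda) = (1/2) x^T Q x + c^T x + lambda^T (A x - b)
Stationarity (grad_x L = 0): Q x + c + A^T lambda = 0.
Primal feasibility: A x = b.

This gives the KKT block system:
  [ Q   A^T ] [ x     ]   [-c ]
  [ A    0  ] [ lambda ] = [ b ]

Solving the linear system:
  x*      = (1, 1.1633, -0.6735)
  lambda* = (-1.2109, -9.4082)
  f(x*)   = 15.8469

x* = (1, 1.1633, -0.6735), lambda* = (-1.2109, -9.4082)


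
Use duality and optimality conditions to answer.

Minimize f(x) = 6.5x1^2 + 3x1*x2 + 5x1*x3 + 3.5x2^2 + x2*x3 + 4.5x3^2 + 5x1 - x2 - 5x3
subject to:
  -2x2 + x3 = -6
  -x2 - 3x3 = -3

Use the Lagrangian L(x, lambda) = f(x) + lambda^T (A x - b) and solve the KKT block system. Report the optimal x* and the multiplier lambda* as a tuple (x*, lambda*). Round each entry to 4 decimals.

Form the Lagrangian:
  L(x, lambda) = (1/2) x^T Q x + c^T x + lambda^T (A x - b)
Stationarity (grad_x L = 0): Q x + c + A^T lambda = 0.
Primal feasibility: A x = b.

This gives the KKT block system:
  [ Q   A^T ] [ x     ]   [-c ]
  [ A    0  ] [ lambda ] = [ b ]

Solving the linear system:
  x*      = (-1.0769, 3, 0)
  lambda* = (8.2418, 0.2857)
  f(x*)   = 20.9615

x* = (-1.0769, 3, 0), lambda* = (8.2418, 0.2857)


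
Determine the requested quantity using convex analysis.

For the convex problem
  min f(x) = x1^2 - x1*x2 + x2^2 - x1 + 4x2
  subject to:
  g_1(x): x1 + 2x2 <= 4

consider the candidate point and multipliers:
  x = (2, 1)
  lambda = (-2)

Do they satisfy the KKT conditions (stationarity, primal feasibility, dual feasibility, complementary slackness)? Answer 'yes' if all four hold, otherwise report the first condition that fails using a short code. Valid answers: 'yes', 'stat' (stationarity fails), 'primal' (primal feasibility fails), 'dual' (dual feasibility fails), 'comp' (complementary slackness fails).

Gradient of f: grad f(x) = Q x + c = (2, 4)
Constraint values g_i(x) = a_i^T x - b_i:
  g_1((2, 1)) = 0
Stationarity residual: grad f(x) + sum_i lambda_i a_i = (0, 0)
  -> stationarity OK
Primal feasibility (all g_i <= 0): OK
Dual feasibility (all lambda_i >= 0): FAILS
Complementary slackness (lambda_i * g_i(x) = 0 for all i): OK

Verdict: the first failing condition is dual_feasibility -> dual.

dual


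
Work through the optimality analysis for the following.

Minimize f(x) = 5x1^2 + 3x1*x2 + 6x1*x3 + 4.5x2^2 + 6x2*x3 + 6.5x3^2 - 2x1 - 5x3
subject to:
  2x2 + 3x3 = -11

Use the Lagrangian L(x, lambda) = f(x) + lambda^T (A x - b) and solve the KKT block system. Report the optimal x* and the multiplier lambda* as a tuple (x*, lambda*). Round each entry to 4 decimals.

Form the Lagrangian:
  L(x, lambda) = (1/2) x^T Q x + c^T x + lambda^T (A x - b)
Stationarity (grad_x L = 0): Q x + c + A^T lambda = 0.
Primal feasibility: A x = b.

This gives the KKT block system:
  [ Q   A^T ] [ x     ]   [-c ]
  [ A    0  ] [ lambda ] = [ b ]

Solving the linear system:
  x*      = (2.2396, -1.604, -2.5973)
  lambda* = (11.6506)
  f(x*)   = 68.3319

x* = (2.2396, -1.604, -2.5973), lambda* = (11.6506)


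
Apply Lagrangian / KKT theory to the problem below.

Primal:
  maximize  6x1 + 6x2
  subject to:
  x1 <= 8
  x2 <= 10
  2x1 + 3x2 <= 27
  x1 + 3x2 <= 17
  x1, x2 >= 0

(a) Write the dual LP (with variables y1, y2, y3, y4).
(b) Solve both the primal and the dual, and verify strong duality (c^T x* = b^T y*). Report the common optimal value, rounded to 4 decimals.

The standard primal-dual pair for 'max c^T x s.t. A x <= b, x >= 0' is:
  Dual:  min b^T y  s.t.  A^T y >= c,  y >= 0.

So the dual LP is:
  minimize  8y1 + 10y2 + 27y3 + 17y4
  subject to:
    y1 + 2y3 + y4 >= 6
    y2 + 3y3 + 3y4 >= 6
    y1, y2, y3, y4 >= 0

Solving the primal: x* = (8, 3).
  primal value c^T x* = 66.
Solving the dual: y* = (4, 0, 0, 2).
  dual value b^T y* = 66.
Strong duality: c^T x* = b^T y*. Confirmed.

66


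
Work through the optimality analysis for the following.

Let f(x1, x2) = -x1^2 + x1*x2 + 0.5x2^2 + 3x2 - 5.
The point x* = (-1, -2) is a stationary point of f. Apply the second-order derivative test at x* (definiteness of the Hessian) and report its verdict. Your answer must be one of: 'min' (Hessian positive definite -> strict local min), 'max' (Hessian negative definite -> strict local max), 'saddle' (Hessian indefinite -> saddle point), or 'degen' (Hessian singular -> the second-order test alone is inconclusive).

Compute the Hessian H = grad^2 f:
  H = [[-2, 1], [1, 1]]
Verify stationarity: grad f(x*) = H x* + g = (0, 0).
Eigenvalues of H: -2.3028, 1.3028.
Eigenvalues have mixed signs, so H is indefinite -> x* is a saddle point.

saddle


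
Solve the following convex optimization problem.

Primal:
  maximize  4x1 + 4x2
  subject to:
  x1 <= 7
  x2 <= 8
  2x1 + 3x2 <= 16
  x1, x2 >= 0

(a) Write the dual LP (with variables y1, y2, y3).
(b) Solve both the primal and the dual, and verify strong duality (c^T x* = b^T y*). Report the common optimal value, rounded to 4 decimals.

The standard primal-dual pair for 'max c^T x s.t. A x <= b, x >= 0' is:
  Dual:  min b^T y  s.t.  A^T y >= c,  y >= 0.

So the dual LP is:
  minimize  7y1 + 8y2 + 16y3
  subject to:
    y1 + 2y3 >= 4
    y2 + 3y3 >= 4
    y1, y2, y3 >= 0

Solving the primal: x* = (7, 0.6667).
  primal value c^T x* = 30.6667.
Solving the dual: y* = (1.3333, 0, 1.3333).
  dual value b^T y* = 30.6667.
Strong duality: c^T x* = b^T y*. Confirmed.

30.6667


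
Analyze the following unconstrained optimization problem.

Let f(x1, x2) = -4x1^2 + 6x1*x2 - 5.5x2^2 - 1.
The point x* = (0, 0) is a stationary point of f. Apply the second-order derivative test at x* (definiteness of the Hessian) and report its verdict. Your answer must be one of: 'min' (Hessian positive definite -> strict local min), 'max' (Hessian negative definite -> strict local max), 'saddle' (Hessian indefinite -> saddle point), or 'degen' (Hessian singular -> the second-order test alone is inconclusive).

Compute the Hessian H = grad^2 f:
  H = [[-8, 6], [6, -11]]
Verify stationarity: grad f(x*) = H x* + g = (0, 0).
Eigenvalues of H: -15.6847, -3.3153.
Both eigenvalues < 0, so H is negative definite -> x* is a strict local max.

max


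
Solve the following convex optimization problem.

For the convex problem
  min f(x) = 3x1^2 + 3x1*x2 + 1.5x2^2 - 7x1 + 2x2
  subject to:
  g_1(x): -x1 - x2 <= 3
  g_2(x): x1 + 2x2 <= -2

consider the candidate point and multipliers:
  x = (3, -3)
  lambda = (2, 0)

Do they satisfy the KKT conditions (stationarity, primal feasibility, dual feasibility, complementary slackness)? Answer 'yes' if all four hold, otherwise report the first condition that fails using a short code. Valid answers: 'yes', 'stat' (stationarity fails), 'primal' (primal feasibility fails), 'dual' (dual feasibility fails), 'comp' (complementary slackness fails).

Gradient of f: grad f(x) = Q x + c = (2, 2)
Constraint values g_i(x) = a_i^T x - b_i:
  g_1((3, -3)) = -3
  g_2((3, -3)) = -1
Stationarity residual: grad f(x) + sum_i lambda_i a_i = (0, 0)
  -> stationarity OK
Primal feasibility (all g_i <= 0): OK
Dual feasibility (all lambda_i >= 0): OK
Complementary slackness (lambda_i * g_i(x) = 0 for all i): FAILS

Verdict: the first failing condition is complementary_slackness -> comp.

comp


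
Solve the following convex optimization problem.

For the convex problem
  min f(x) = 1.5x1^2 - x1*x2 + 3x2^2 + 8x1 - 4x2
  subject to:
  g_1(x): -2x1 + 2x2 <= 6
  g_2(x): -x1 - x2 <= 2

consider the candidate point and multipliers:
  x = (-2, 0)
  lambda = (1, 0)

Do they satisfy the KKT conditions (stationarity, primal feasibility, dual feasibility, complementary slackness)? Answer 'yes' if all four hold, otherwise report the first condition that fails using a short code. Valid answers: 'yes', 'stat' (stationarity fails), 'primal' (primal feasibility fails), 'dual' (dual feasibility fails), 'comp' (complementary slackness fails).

Gradient of f: grad f(x) = Q x + c = (2, -2)
Constraint values g_i(x) = a_i^T x - b_i:
  g_1((-2, 0)) = -2
  g_2((-2, 0)) = 0
Stationarity residual: grad f(x) + sum_i lambda_i a_i = (0, 0)
  -> stationarity OK
Primal feasibility (all g_i <= 0): OK
Dual feasibility (all lambda_i >= 0): OK
Complementary slackness (lambda_i * g_i(x) = 0 for all i): FAILS

Verdict: the first failing condition is complementary_slackness -> comp.

comp


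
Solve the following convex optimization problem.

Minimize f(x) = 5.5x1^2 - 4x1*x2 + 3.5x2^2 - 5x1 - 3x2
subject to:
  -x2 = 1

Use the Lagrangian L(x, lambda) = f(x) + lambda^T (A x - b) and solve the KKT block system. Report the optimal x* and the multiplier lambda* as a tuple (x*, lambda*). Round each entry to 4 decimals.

Form the Lagrangian:
  L(x, lambda) = (1/2) x^T Q x + c^T x + lambda^T (A x - b)
Stationarity (grad_x L = 0): Q x + c + A^T lambda = 0.
Primal feasibility: A x = b.

This gives the KKT block system:
  [ Q   A^T ] [ x     ]   [-c ]
  [ A    0  ] [ lambda ] = [ b ]

Solving the linear system:
  x*      = (0.0909, -1)
  lambda* = (-10.3636)
  f(x*)   = 6.4545

x* = (0.0909, -1), lambda* = (-10.3636)


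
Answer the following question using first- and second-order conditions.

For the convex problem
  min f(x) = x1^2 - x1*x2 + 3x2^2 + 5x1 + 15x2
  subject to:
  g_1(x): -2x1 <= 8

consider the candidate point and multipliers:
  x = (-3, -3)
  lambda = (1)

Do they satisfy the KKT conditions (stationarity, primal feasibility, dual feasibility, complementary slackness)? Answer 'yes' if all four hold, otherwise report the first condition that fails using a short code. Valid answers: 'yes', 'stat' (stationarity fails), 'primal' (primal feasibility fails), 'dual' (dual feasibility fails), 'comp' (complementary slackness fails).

Gradient of f: grad f(x) = Q x + c = (2, 0)
Constraint values g_i(x) = a_i^T x - b_i:
  g_1((-3, -3)) = -2
Stationarity residual: grad f(x) + sum_i lambda_i a_i = (0, 0)
  -> stationarity OK
Primal feasibility (all g_i <= 0): OK
Dual feasibility (all lambda_i >= 0): OK
Complementary slackness (lambda_i * g_i(x) = 0 for all i): FAILS

Verdict: the first failing condition is complementary_slackness -> comp.

comp


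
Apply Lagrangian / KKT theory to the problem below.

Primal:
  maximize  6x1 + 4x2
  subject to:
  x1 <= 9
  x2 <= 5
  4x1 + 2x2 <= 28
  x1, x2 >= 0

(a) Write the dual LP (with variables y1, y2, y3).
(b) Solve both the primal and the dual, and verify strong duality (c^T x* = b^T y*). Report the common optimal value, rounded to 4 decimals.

The standard primal-dual pair for 'max c^T x s.t. A x <= b, x >= 0' is:
  Dual:  min b^T y  s.t.  A^T y >= c,  y >= 0.

So the dual LP is:
  minimize  9y1 + 5y2 + 28y3
  subject to:
    y1 + 4y3 >= 6
    y2 + 2y3 >= 4
    y1, y2, y3 >= 0

Solving the primal: x* = (4.5, 5).
  primal value c^T x* = 47.
Solving the dual: y* = (0, 1, 1.5).
  dual value b^T y* = 47.
Strong duality: c^T x* = b^T y*. Confirmed.

47


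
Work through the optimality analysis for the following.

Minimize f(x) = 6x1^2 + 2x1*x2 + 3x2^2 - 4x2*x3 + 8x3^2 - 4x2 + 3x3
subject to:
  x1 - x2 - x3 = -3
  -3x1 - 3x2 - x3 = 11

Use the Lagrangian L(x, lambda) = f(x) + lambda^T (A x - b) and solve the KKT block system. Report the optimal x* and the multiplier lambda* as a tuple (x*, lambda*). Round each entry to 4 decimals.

Form the Lagrangian:
  L(x, lambda) = (1/2) x^T Q x + c^T x + lambda^T (A x - b)
Stationarity (grad_x L = 0): Q x + c + A^T lambda = 0.
Primal feasibility: A x = b.

This gives the KKT block system:
  [ Q   A^T ] [ x     ]   [-c ]
  [ A    0  ] [ lambda ] = [ b ]

Solving the linear system:
  x*      = (-3.3227, -0.3545, 0.0318)
  lambda* = (13.8409, -8.9136)
  f(x*)   = 70.5432

x* = (-3.3227, -0.3545, 0.0318), lambda* = (13.8409, -8.9136)


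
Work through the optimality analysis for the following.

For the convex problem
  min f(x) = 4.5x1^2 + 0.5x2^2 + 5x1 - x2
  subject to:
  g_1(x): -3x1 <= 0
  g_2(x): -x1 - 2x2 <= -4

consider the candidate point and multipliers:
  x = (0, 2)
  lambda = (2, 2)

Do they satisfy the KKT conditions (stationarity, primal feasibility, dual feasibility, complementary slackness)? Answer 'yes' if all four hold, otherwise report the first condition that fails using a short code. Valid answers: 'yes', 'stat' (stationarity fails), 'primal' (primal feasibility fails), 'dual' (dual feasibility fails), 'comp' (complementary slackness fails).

Gradient of f: grad f(x) = Q x + c = (5, 1)
Constraint values g_i(x) = a_i^T x - b_i:
  g_1((0, 2)) = 0
  g_2((0, 2)) = 0
Stationarity residual: grad f(x) + sum_i lambda_i a_i = (-3, -3)
  -> stationarity FAILS
Primal feasibility (all g_i <= 0): OK
Dual feasibility (all lambda_i >= 0): OK
Complementary slackness (lambda_i * g_i(x) = 0 for all i): OK

Verdict: the first failing condition is stationarity -> stat.

stat


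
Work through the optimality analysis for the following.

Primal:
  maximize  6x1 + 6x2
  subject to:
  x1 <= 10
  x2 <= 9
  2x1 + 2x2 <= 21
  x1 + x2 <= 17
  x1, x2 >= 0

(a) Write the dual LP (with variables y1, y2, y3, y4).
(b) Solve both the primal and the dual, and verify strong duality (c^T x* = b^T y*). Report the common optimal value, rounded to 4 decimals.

The standard primal-dual pair for 'max c^T x s.t. A x <= b, x >= 0' is:
  Dual:  min b^T y  s.t.  A^T y >= c,  y >= 0.

So the dual LP is:
  minimize  10y1 + 9y2 + 21y3 + 17y4
  subject to:
    y1 + 2y3 + y4 >= 6
    y2 + 2y3 + y4 >= 6
    y1, y2, y3, y4 >= 0

Solving the primal: x* = (1.5, 9).
  primal value c^T x* = 63.
Solving the dual: y* = (0, 0, 3, 0).
  dual value b^T y* = 63.
Strong duality: c^T x* = b^T y*. Confirmed.

63


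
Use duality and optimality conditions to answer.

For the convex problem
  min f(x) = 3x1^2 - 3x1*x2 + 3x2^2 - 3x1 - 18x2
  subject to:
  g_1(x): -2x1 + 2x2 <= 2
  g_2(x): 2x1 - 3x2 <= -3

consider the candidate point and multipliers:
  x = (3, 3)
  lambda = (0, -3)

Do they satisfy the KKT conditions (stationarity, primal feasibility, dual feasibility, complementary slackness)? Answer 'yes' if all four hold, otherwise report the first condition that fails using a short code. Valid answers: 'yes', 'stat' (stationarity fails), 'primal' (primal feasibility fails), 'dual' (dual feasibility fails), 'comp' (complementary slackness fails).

Gradient of f: grad f(x) = Q x + c = (6, -9)
Constraint values g_i(x) = a_i^T x - b_i:
  g_1((3, 3)) = -2
  g_2((3, 3)) = 0
Stationarity residual: grad f(x) + sum_i lambda_i a_i = (0, 0)
  -> stationarity OK
Primal feasibility (all g_i <= 0): OK
Dual feasibility (all lambda_i >= 0): FAILS
Complementary slackness (lambda_i * g_i(x) = 0 for all i): OK

Verdict: the first failing condition is dual_feasibility -> dual.

dual


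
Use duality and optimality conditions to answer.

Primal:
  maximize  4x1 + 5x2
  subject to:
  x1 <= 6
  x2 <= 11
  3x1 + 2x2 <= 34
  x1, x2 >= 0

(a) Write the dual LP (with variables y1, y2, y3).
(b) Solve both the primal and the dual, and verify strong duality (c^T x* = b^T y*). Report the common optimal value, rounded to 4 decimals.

The standard primal-dual pair for 'max c^T x s.t. A x <= b, x >= 0' is:
  Dual:  min b^T y  s.t.  A^T y >= c,  y >= 0.

So the dual LP is:
  minimize  6y1 + 11y2 + 34y3
  subject to:
    y1 + 3y3 >= 4
    y2 + 2y3 >= 5
    y1, y2, y3 >= 0

Solving the primal: x* = (4, 11).
  primal value c^T x* = 71.
Solving the dual: y* = (0, 2.3333, 1.3333).
  dual value b^T y* = 71.
Strong duality: c^T x* = b^T y*. Confirmed.

71


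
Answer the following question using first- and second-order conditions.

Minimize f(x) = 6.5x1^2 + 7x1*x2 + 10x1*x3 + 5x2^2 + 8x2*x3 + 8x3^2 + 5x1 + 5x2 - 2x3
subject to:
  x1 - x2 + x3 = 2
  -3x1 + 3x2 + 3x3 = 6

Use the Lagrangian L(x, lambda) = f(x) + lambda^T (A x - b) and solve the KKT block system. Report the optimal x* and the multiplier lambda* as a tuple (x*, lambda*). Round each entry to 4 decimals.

Form the Lagrangian:
  L(x, lambda) = (1/2) x^T Q x + c^T x + lambda^T (A x - b)
Stationarity (grad_x L = 0): Q x + c + A^T lambda = 0.
Primal feasibility: A x = b.

This gives the KKT block system:
  [ Q   A^T ] [ x     ]   [-c ]
  [ A    0  ] [ lambda ] = [ b ]

Solving the linear system:
  x*      = (-1.2432, -1.2432, 2)
  lambda* = (-3.8784, -1.2477)
  f(x*)   = -0.5946

x* = (-1.2432, -1.2432, 2), lambda* = (-3.8784, -1.2477)


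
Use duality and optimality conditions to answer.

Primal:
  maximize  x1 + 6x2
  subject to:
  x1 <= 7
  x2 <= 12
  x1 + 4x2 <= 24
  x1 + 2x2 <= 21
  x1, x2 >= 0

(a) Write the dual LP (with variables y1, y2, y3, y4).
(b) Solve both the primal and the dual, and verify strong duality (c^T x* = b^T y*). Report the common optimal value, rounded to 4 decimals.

The standard primal-dual pair for 'max c^T x s.t. A x <= b, x >= 0' is:
  Dual:  min b^T y  s.t.  A^T y >= c,  y >= 0.

So the dual LP is:
  minimize  7y1 + 12y2 + 24y3 + 21y4
  subject to:
    y1 + y3 + y4 >= 1
    y2 + 4y3 + 2y4 >= 6
    y1, y2, y3, y4 >= 0

Solving the primal: x* = (0, 6).
  primal value c^T x* = 36.
Solving the dual: y* = (0, 0, 1.5, 0).
  dual value b^T y* = 36.
Strong duality: c^T x* = b^T y*. Confirmed.

36


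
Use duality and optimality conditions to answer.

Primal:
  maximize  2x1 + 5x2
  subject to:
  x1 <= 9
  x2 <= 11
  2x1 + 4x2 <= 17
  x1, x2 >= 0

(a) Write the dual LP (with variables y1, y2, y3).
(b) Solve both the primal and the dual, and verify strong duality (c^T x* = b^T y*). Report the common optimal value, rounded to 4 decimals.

The standard primal-dual pair for 'max c^T x s.t. A x <= b, x >= 0' is:
  Dual:  min b^T y  s.t.  A^T y >= c,  y >= 0.

So the dual LP is:
  minimize  9y1 + 11y2 + 17y3
  subject to:
    y1 + 2y3 >= 2
    y2 + 4y3 >= 5
    y1, y2, y3 >= 0

Solving the primal: x* = (0, 4.25).
  primal value c^T x* = 21.25.
Solving the dual: y* = (0, 0, 1.25).
  dual value b^T y* = 21.25.
Strong duality: c^T x* = b^T y*. Confirmed.

21.25


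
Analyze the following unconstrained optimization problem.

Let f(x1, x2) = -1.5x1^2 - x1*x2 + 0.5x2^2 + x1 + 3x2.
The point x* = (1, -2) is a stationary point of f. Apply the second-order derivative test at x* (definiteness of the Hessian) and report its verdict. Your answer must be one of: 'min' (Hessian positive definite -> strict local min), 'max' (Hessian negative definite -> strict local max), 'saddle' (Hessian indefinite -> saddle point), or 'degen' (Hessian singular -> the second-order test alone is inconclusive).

Compute the Hessian H = grad^2 f:
  H = [[-3, -1], [-1, 1]]
Verify stationarity: grad f(x*) = H x* + g = (0, 0).
Eigenvalues of H: -3.2361, 1.2361.
Eigenvalues have mixed signs, so H is indefinite -> x* is a saddle point.

saddle
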